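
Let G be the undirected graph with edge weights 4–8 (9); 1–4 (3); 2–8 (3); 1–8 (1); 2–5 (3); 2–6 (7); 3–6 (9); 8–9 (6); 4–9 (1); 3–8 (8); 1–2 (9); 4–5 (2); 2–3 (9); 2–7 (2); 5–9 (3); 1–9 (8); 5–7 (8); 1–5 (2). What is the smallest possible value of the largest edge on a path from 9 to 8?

2

Comparing a few candidate routes:
9→5→1→8: max(3, 2, 1) = 3
9→4→5→2→8: max(1, 2, 3, 3) = 3
9→4→1→5→2→8: max(1, 3, 2, 3, 3) = 3
9→4→1→8: max(1, 3, 1) = 3
9→4→5→1→8: max(1, 2, 2, 1) = 2
Best route has worst link 2.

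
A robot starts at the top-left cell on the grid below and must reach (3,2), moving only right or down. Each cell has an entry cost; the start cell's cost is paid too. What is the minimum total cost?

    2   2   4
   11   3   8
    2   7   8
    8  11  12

34

One optimal route is [0,0] -> [0,1] -> [1,1] -> [2,1] -> [2,2] -> [3,2].
Its cost is 2 + 2 + 3 + 7 + 8 + 12 = 34.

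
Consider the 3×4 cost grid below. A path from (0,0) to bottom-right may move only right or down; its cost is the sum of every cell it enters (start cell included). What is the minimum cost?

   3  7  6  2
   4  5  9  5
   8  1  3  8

24

Best path: r0c0 -> r1c0 -> r1c1 -> r2c1 -> r2c2 -> r2c3
Cost: 3 + 4 + 5 + 1 + 3 + 8 = 24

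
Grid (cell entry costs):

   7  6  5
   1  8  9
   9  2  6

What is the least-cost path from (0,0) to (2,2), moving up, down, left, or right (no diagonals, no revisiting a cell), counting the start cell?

One optimal route is r0c0 → r1c0 → r1c1 → r2c1 → r2c2.
Its cost is 7 + 1 + 8 + 2 + 6 = 24.

24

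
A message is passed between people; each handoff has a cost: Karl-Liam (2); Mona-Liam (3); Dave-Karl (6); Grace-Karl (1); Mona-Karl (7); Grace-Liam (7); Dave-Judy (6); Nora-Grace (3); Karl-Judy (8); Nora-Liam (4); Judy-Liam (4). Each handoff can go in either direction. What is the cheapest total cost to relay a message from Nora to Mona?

Checking several routes:
Nora -> Grace -> Karl -> Mona: 3 + 1 + 7 = 11
Nora -> Liam -> Mona: 4 + 3 = 7
Nora -> Grace -> Karl -> Liam -> Mona: 3 + 1 + 2 + 3 = 9
Nora -> Grace -> Liam -> Mona: 3 + 7 + 3 = 13
Nora -> Liam -> Karl -> Mona: 4 + 2 + 7 = 13
The minimum is 7.

7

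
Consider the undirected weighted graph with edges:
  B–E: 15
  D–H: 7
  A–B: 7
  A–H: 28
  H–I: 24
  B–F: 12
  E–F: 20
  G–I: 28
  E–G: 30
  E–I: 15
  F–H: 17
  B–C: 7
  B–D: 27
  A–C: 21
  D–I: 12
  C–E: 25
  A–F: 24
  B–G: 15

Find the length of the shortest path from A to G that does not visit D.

A few of the A→G routes:
A -> B -> G: 7 + 15 = 22
A -> F -> B -> G: 24 + 12 + 15 = 51
A -> B -> E -> G: 7 + 15 + 30 = 52
A -> C -> B -> G: 21 + 7 + 15 = 43
Best route has total 22.

22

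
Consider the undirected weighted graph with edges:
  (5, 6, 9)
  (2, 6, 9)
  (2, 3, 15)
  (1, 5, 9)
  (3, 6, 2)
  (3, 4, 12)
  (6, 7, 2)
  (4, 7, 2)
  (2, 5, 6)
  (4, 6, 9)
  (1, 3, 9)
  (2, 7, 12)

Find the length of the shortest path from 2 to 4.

Checking several routes:
2-5-6-7-4: 6 + 9 + 2 + 2 = 19
2-6-4: 9 + 9 = 18
2-3-6-7-4: 15 + 2 + 2 + 2 = 21
2-6-7-4: 9 + 2 + 2 = 13
2-7-4: 12 + 2 = 14
Shortest: 13.

13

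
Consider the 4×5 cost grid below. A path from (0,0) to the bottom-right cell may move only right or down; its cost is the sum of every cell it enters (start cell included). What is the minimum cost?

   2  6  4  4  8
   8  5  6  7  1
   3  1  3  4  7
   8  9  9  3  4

28

One optimal route is r0c0 -> r0c1 -> r1c1 -> r2c1 -> r2c2 -> r2c3 -> r3c3 -> r3c4.
Its cost is 2 + 6 + 5 + 1 + 3 + 4 + 3 + 4 = 28.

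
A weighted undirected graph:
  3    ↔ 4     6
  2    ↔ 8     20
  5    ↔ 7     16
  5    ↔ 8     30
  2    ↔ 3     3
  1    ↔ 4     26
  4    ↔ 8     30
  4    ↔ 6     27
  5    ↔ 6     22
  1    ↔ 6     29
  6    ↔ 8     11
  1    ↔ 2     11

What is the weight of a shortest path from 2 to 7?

Some routes from 2 to 7:
2-3-4-8-5-7: 3 + 6 + 30 + 30 + 16 = 85
2-3-4-8-6-5-7: 3 + 6 + 30 + 11 + 22 + 16 = 88
2-3-4-6-5-7: 3 + 6 + 27 + 22 + 16 = 74
2-1-6-5-7: 11 + 29 + 22 + 16 = 78
2-8-6-5-7: 20 + 11 + 22 + 16 = 69
2-8-5-7: 20 + 30 + 16 = 66
Best route has total 66.

66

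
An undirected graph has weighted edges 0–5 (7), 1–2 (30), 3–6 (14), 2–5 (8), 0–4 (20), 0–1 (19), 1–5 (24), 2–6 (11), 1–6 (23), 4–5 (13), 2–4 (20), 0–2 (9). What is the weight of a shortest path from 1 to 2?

Comparing a few candidate routes:
1→5→2: 24 + 8 = 32
1→6→2: 23 + 11 = 34
1→2: 30
1→0→2: 19 + 9 = 28
Best route has total 28.

28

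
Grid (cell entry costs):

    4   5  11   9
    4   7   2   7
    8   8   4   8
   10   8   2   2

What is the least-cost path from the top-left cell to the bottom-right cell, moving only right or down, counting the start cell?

Path (0,0)→(1,0)→(1,1)→(1,2)→(2,2)→(3,2)→(3,3): 4 + 4 + 7 + 2 + 4 + 2 + 2 = 25.

25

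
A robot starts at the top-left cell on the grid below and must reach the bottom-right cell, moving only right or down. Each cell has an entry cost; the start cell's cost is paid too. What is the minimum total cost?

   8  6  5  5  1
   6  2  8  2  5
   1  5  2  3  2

27

Take (0,0) (1,0) (2,0) (2,1) (2,2) (2,3) (2,4) for a total of 8 + 6 + 1 + 5 + 2 + 3 + 2 = 27.
For comparison, the top-then-right route costs 32.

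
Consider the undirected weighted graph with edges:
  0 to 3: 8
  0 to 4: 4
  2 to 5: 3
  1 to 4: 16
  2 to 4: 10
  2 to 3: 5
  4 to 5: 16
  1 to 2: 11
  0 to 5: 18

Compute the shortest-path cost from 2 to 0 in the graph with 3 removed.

14

Paths from 2 to 0 avoiding 3:
2→1→4→0: 11 + 16 + 4 = 31
2→4→5→0: 10 + 16 + 18 = 44
2→5→0: 3 + 18 = 21
2→4→0: 10 + 4 = 14
2→1→4→5→0: 11 + 16 + 16 + 18 = 61
2→5→4→0: 3 + 16 + 4 = 23
The minimum is 14.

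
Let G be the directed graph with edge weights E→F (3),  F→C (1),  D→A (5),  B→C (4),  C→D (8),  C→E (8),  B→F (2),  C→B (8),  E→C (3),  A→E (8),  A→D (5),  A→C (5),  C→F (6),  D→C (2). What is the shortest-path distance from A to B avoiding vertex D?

13

Routes from A to B avoiding D:
A → E → F → C → B: 8 + 3 + 1 + 8 = 20
A → C → B: 5 + 8 = 13
A → E → C → B: 8 + 3 + 8 = 19
Shortest: 13.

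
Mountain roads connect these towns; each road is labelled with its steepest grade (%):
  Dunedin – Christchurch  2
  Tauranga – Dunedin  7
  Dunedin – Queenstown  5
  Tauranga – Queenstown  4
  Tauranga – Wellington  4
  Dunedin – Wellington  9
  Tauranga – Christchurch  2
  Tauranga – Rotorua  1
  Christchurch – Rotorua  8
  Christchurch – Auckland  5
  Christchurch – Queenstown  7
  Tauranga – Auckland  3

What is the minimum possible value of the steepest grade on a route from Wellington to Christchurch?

4

A few of the Wellington→Christchurch routes:
Wellington → Tauranga → Christchurch: max(4, 2) = 4
Wellington → Tauranga → Queenstown → Dunedin → Christchurch: max(4, 4, 5, 2) = 5
Wellington → Tauranga → Auckland → Christchurch: max(4, 3, 5) = 5
The minimum achievable maximum is 4%.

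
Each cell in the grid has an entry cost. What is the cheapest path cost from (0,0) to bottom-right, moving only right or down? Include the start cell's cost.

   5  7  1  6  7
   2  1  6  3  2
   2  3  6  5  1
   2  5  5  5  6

Take r0c0 -> r1c0 -> r1c1 -> r1c2 -> r1c3 -> r1c4 -> r2c4 -> r3c4 for a total of 5 + 2 + 1 + 6 + 3 + 2 + 1 + 6 = 26.
For comparison, the top-then-right route costs 35.

26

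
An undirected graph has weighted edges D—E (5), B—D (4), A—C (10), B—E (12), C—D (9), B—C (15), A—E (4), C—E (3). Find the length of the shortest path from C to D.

A few of the C→D routes:
C → B → D: 15 + 4 = 19
C → E → D: 3 + 5 = 8
C → E → B → D: 3 + 12 + 4 = 19
C → A → E → D: 10 + 4 + 5 = 19
C → A → E → B → D: 10 + 4 + 12 + 4 = 30
C → D: 9
The minimum is 8.

8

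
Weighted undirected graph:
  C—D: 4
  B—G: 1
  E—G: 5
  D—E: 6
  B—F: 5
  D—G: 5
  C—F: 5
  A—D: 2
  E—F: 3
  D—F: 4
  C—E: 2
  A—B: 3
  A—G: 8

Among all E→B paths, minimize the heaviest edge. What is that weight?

4

A few of the E→B routes:
E → F → D → G → B: max(3, 4, 5, 1) = 5
E → F → C → D → A → B: max(3, 5, 4, 2, 3) = 5
E → F → B: max(3, 5) = 5
E → C → D → A → B: max(2, 4, 2, 3) = 4
E → F → C → D → G → B: max(3, 5, 4, 5, 1) = 5
E → F → D → A → B: max(3, 4, 2, 3) = 4
Best route has worst link 4.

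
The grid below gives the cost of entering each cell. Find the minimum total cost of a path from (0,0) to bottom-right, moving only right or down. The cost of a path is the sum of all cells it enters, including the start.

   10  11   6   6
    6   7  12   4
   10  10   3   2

38

Take [0,0] → [1,0] → [1,1] → [2,1] → [2,2] → [2,3] for a total of 10 + 6 + 7 + 10 + 3 + 2 = 38.
For comparison, the top-then-right route costs 39.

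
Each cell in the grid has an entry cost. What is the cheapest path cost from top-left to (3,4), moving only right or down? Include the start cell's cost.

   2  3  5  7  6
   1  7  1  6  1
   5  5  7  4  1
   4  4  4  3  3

Take [0,0] [0,1] [0,2] [1,2] [1,3] [1,4] [2,4] [3,4] for a total of 2 + 3 + 5 + 1 + 6 + 1 + 1 + 3 = 22.

22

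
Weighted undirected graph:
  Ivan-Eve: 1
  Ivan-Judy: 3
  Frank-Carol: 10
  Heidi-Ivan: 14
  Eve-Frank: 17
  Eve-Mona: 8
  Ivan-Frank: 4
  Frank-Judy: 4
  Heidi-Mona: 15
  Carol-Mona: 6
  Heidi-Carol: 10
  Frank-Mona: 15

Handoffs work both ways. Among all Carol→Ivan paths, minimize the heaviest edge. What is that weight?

8

Comparing a few candidate routes:
Carol → Frank → Ivan: max(10, 4) = 10
Carol → Mona → Eve → Ivan: max(6, 8, 1) = 8
Carol → Frank → Judy → Ivan: max(10, 4, 3) = 10
Smallest bottleneck: 8.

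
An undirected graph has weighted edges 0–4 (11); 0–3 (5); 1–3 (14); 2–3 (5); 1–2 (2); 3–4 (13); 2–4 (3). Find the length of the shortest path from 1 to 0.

12

A few of the 1→0 routes:
1 → 3 → 0: 14 + 5 = 19
1 → 2 → 4 → 3 → 0: 2 + 3 + 13 + 5 = 23
1 → 2 → 4 → 0: 2 + 3 + 11 = 16
1 → 3 → 2 → 4 → 0: 14 + 5 + 3 + 11 = 33
1 → 2 → 3 → 4 → 0: 2 + 5 + 13 + 11 = 31
1 → 2 → 3 → 0: 2 + 5 + 5 = 12
Shortest: 12.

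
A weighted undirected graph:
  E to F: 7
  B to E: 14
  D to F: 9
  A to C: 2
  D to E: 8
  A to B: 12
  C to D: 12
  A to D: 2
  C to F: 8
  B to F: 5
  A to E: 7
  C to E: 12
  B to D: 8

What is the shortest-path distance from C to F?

Some routes from C to F:
C -> F: 8
C -> A -> E -> F: 2 + 7 + 7 = 16
C -> A -> D -> F: 2 + 2 + 9 = 13
The minimum is 8.

8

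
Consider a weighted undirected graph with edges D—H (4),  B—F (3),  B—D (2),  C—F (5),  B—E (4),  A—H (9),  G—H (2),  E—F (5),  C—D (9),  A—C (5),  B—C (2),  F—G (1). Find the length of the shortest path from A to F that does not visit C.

Paths from A to F avoiding C:
A-H-G-F: 9 + 2 + 1 = 12
A-H-D-B-F: 9 + 4 + 2 + 3 = 18
A-H-D-B-E-F: 9 + 4 + 2 + 4 + 5 = 24
Shortest: 12.

12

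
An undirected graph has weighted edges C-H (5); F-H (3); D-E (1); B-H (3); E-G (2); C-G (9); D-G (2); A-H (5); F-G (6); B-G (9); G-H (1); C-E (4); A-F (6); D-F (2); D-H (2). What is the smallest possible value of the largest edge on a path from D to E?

Comparing a few candidate routes:
D -> G -> E: max(2, 2) = 2
D -> E: max(1) = 1
D -> F -> H -> G -> E: max(2, 3, 1, 2) = 3
D -> H -> G -> E: max(2, 1, 2) = 2
Smallest bottleneck: 1.

1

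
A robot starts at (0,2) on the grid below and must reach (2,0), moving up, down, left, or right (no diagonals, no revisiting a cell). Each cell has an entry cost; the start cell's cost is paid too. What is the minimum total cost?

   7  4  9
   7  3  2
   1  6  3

Take (0,2)→(1,2)→(1,1)→(2,1)→(2,0) for a total of 9 + 2 + 3 + 6 + 1 = 21.

21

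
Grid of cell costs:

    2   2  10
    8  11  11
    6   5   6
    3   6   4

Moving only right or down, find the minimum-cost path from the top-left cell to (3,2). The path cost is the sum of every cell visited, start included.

29

Best path: r0c0 → r1c0 → r2c0 → r3c0 → r3c1 → r3c2
Cost: 2 + 8 + 6 + 3 + 6 + 4 = 29
(Top row then right column would cost 35.)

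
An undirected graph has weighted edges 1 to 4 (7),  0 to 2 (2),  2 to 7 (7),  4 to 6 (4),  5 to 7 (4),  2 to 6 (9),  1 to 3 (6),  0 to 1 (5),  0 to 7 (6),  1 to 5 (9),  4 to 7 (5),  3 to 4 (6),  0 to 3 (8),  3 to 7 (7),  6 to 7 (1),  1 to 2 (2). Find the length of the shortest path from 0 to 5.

10

Checking several routes:
0→1→5: 5 + 9 = 14
0→2→1→5: 2 + 2 + 9 = 13
0→2→7→5: 2 + 7 + 4 = 13
0→7→5: 6 + 4 = 10
0→2→6→7→5: 2 + 9 + 1 + 4 = 16
Shortest: 10.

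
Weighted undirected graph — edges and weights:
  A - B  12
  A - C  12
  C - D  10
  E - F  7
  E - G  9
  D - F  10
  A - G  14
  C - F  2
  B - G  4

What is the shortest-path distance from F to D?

10

Candidate routes:
F -> E -> G -> A -> C -> D: 7 + 9 + 14 + 12 + 10 = 52
F -> E -> G -> B -> A -> C -> D: 7 + 9 + 4 + 12 + 12 + 10 = 54
F -> C -> D: 2 + 10 = 12
F -> D: 10
Best route has total 10.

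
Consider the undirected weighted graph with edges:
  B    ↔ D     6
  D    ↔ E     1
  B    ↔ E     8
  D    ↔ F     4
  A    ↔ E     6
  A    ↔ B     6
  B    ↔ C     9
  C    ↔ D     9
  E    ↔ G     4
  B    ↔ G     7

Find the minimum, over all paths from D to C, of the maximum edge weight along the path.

9

Paths from D to C:
D -> C: max(9) = 9
D -> E -> G -> B -> C: max(1, 4, 7, 9) = 9
D -> E -> A -> B -> C: max(1, 6, 6, 9) = 9
D -> E -> B -> C: max(1, 8, 9) = 9
D -> B -> C: max(6, 9) = 9
Smallest bottleneck: 9.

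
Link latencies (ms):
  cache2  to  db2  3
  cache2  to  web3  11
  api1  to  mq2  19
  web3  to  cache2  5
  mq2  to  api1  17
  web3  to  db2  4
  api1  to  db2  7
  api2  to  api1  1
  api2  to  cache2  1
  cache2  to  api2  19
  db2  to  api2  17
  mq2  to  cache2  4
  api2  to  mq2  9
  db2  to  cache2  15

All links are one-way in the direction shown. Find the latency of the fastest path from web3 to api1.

22

Checking several routes:
web3→cache2→api2→api1: 5 + 19 + 1 = 25
web3→db2→api2→api1: 4 + 17 + 1 = 22
web3→db2→cache2→api2→api1: 4 + 15 + 19 + 1 = 39
web3→db2→api2→mq2→api1: 4 + 17 + 9 + 17 = 47
web3→cache2→db2→api2→api1: 5 + 3 + 17 + 1 = 26
Shortest: 22 ms.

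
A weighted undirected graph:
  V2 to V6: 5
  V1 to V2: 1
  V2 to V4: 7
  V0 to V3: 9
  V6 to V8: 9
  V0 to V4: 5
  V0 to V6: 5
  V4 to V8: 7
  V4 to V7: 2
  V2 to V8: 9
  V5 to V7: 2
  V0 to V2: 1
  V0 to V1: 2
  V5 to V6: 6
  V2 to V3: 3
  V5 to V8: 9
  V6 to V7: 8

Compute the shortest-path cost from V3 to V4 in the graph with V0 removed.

A few of the V3→V4 routes:
V3 → V2 → V6 → V5 → V7 → V4: 3 + 5 + 6 + 2 + 2 = 18
V3 → V2 → V4: 3 + 7 = 10
V3 → V2 → V6 → V7 → V4: 3 + 5 + 8 + 2 = 18
Best route has total 10.

10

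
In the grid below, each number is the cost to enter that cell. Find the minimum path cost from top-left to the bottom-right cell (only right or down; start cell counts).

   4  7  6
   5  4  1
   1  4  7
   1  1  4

16

Take r0c0 → r1c0 → r2c0 → r3c0 → r3c1 → r3c2 for a total of 4 + 5 + 1 + 1 + 1 + 4 = 16.
For comparison, the top-then-right route costs 29.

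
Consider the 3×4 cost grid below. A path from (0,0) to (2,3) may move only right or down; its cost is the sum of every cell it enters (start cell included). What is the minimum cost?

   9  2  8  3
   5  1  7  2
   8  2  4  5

Cheapest: r0c0 -> r0c1 -> r1c1 -> r2c1 -> r2c2 -> r2c3
  9 + 2 + 1 + 2 + 4 + 5 = 23
(Top row then right column would cost 29.)

23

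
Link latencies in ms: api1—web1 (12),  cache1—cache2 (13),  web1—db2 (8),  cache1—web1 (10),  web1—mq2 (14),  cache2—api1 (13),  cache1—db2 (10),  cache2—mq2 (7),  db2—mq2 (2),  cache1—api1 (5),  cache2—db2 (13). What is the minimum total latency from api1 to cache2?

Checking several routes:
api1-cache2: 13
api1-cache1-db2-mq2-cache2: 5 + 10 + 2 + 7 = 24
api1-cache1-cache2: 5 + 13 = 18
api1-cache1-db2-cache2: 5 + 10 + 13 = 28
The minimum is 13 ms.

13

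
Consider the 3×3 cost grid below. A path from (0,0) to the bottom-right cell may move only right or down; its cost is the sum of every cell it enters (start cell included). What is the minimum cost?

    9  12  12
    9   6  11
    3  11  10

Best path: r0c0 -> r1c0 -> r2c0 -> r2c1 -> r2c2
Cost: 9 + 9 + 3 + 11 + 10 = 42
For comparison, the top-then-right route costs 54.

42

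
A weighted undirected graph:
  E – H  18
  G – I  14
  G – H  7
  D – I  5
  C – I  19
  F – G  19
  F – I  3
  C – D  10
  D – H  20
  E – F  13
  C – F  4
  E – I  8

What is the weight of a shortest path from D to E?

13

A few of the D→E routes:
D -> I -> F -> E: 5 + 3 + 13 = 21
D -> C -> F -> E: 10 + 4 + 13 = 27
D -> I -> E: 5 + 8 = 13
D -> C -> F -> I -> E: 10 + 4 + 3 + 8 = 25
Best route has total 13.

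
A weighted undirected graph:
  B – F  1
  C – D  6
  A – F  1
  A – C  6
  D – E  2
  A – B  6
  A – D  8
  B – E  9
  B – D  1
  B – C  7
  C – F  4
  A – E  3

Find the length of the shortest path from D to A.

Some routes from D to A:
D → E → A: 2 + 3 = 5
D → B → F → A: 1 + 1 + 1 = 3
D → B → A: 1 + 6 = 7
D → A: 8
The minimum is 3.

3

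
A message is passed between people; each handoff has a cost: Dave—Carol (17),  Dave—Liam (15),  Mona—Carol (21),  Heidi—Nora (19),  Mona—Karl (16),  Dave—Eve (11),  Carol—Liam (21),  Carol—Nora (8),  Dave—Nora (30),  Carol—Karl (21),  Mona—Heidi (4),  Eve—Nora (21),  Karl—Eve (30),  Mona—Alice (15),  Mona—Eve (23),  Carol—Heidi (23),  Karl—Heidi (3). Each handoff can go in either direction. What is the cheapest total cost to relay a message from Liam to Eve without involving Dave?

50

Some routes from Liam to Eve avoiding Dave:
Liam → Carol → Karl → Eve: 21 + 21 + 30 = 72
Liam → Carol → Heidi → Mona → Eve: 21 + 23 + 4 + 23 = 71
Liam → Carol → Nora → Heidi → Mona → Eve: 21 + 8 + 19 + 4 + 23 = 75
Liam → Carol → Mona → Eve: 21 + 21 + 23 = 65
Liam → Carol → Nora → Eve: 21 + 8 + 21 = 50
Liam → Carol → Karl → Heidi → Mona → Eve: 21 + 21 + 3 + 4 + 23 = 72
Shortest: 50.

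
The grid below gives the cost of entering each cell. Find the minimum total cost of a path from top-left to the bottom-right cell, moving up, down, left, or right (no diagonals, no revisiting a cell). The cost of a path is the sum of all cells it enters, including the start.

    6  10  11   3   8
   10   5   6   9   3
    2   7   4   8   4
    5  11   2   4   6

Take r0c0 → r1c0 → r2c0 → r2c1 → r2c2 → r3c2 → r3c3 → r3c4 for a total of 6 + 10 + 2 + 7 + 4 + 2 + 4 + 6 = 41.

41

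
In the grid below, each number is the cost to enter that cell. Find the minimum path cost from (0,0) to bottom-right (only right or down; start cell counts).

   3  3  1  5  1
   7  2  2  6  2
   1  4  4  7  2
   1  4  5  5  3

Cheapest: (0,0) → (0,1) → (0,2) → (0,3) → (0,4) → (1,4) → (2,4) → (3,4)
  3 + 3 + 1 + 5 + 1 + 2 + 2 + 3 = 20

20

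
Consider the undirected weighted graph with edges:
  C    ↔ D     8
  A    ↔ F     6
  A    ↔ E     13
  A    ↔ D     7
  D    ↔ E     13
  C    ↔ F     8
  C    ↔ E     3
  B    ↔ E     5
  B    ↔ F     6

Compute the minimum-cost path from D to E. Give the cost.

11

Checking several routes:
D-A-E: 7 + 13 = 20
D-C-E: 8 + 3 = 11
D-E: 13
D-A-F-C-E: 7 + 6 + 8 + 3 = 24
The minimum is 11.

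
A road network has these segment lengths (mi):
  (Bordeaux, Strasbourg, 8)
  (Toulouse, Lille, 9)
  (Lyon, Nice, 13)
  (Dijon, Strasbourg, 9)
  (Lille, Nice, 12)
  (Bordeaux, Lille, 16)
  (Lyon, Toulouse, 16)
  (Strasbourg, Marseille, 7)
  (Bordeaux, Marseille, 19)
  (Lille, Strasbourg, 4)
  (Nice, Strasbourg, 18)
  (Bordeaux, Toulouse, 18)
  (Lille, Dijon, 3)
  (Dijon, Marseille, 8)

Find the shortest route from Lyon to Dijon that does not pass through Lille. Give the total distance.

40

Checking several routes:
Lyon→Nice→Strasbourg→Marseille→Dijon: 13 + 18 + 7 + 8 = 46
Lyon→Toulouse→Bordeaux→Strasbourg→Marseille→Dijon: 16 + 18 + 8 + 7 + 8 = 57
Lyon→Nice→Strasbourg→Dijon: 13 + 18 + 9 = 40
Lyon→Toulouse→Bordeaux→Strasbourg→Dijon: 16 + 18 + 8 + 9 = 51
Shortest: 40 mi.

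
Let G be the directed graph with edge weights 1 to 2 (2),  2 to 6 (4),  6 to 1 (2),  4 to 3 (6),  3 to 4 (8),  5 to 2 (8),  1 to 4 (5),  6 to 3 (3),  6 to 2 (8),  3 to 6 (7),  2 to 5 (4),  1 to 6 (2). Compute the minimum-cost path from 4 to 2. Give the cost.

Paths from 4 to 2:
4→3→6→1→2: 6 + 7 + 2 + 2 = 17
4→3→6→2: 6 + 7 + 8 = 21
Shortest: 17.

17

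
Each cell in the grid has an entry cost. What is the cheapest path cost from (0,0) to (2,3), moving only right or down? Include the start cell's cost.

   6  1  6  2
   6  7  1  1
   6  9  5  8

One optimal route is r0c0→r0c1→r0c2→r1c2→r1c3→r2c3.
Its cost is 6 + 1 + 6 + 1 + 1 + 8 = 23.
For comparison, the top-then-right route costs 24.

23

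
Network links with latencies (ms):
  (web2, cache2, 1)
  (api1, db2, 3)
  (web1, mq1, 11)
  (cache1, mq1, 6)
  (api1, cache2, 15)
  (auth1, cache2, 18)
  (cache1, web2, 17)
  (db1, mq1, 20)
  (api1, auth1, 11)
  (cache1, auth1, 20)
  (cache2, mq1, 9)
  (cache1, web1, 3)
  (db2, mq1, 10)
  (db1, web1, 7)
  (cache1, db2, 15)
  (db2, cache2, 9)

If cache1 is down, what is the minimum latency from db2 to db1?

Checking several routes:
db2 - api1 - cache2 - mq1 - db1: 3 + 15 + 9 + 20 = 47
db2 - mq1 - db1: 10 + 20 = 30
db2 - cache2 - mq1 - web1 - db1: 9 + 9 + 11 + 7 = 36
db2 - mq1 - web1 - db1: 10 + 11 + 7 = 28
db2 - cache2 - mq1 - db1: 9 + 9 + 20 = 38
db2 - api1 - cache2 - mq1 - web1 - db1: 3 + 15 + 9 + 11 + 7 = 45
Shortest: 28 ms.

28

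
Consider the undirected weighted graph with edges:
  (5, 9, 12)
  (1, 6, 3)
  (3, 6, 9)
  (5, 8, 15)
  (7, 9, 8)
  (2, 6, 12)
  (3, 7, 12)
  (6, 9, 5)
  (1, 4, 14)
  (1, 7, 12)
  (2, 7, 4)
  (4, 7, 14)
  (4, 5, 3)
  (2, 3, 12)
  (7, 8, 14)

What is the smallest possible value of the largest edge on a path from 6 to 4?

A few of the 6→4 routes:
6 → 2 → 7 → 9 → 5 → 4: max(12, 4, 8, 12, 3) = 12
6 → 3 → 7 → 9 → 5 → 4: max(9, 12, 8, 12, 3) = 12
6 → 1 → 7 → 9 → 5 → 4: max(3, 12, 8, 12, 3) = 12
6 → 3 → 2 → 7 → 9 → 5 → 4: max(9, 12, 4, 8, 12, 3) = 12
Smallest bottleneck: 12.

12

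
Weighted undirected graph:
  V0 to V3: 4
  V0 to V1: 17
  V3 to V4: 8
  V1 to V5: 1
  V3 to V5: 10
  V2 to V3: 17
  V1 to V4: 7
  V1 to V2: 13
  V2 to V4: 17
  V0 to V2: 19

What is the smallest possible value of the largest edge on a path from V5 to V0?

Comparing a few candidate routes:
V5-V3-V0: max(10, 4) = 10
V5-V1-V4-V3-V0: max(1, 7, 8, 4) = 8
V5-V1-V2-V3-V0: max(1, 13, 17, 4) = 17
V5-V1-V2-V4-V3-V0: max(1, 13, 17, 8, 4) = 17
The minimum achievable maximum is 8.

8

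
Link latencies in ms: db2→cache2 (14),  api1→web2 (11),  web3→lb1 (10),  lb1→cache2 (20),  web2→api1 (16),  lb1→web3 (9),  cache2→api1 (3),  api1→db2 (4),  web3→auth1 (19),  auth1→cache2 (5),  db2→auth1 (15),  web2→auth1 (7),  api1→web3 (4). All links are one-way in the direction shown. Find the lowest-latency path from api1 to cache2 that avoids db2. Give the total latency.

23

Candidate routes:
api1 → web2 → auth1 → cache2: 11 + 7 + 5 = 23
api1 → web3 → lb1 → cache2: 4 + 10 + 20 = 34
api1 → web3 → auth1 → cache2: 4 + 19 + 5 = 28
Best route has total 23 ms.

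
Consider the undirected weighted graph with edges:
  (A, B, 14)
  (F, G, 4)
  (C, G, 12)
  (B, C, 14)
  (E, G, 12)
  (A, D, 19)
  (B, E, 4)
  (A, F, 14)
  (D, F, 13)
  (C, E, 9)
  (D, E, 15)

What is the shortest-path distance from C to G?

A few of the C→G routes:
C-G: 12
C-E-D-F-G: 9 + 15 + 13 + 4 = 41
C-E-G: 9 + 12 = 21
C-B-E-G: 14 + 4 + 12 = 30
Shortest: 12.

12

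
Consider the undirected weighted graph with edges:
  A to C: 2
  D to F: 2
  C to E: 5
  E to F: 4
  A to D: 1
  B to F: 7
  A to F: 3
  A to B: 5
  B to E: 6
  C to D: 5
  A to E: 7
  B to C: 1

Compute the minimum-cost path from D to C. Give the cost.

3

Comparing a few candidate routes:
D - F - B - C: 2 + 7 + 1 = 10
D - F - A - B - C: 2 + 3 + 5 + 1 = 11
D - C: 5
D - A - C: 1 + 2 = 3
D - F - A - C: 2 + 3 + 2 = 7
D - A - B - C: 1 + 5 + 1 = 7
Shortest: 3.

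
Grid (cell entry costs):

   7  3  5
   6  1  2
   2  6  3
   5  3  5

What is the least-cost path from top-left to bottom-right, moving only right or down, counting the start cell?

Take (0,0) -> (0,1) -> (1,1) -> (1,2) -> (2,2) -> (3,2) for a total of 7 + 3 + 1 + 2 + 3 + 5 = 21.
(Top row then right column would cost 25.)

21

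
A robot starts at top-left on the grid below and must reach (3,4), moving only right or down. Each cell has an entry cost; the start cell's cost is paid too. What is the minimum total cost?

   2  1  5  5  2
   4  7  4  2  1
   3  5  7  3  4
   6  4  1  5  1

20

One optimal route is r0c0 -> r0c1 -> r0c2 -> r1c2 -> r1c3 -> r1c4 -> r2c4 -> r3c4.
Its cost is 2 + 1 + 5 + 4 + 2 + 1 + 4 + 1 = 20.
(Top row then right column would cost 21.)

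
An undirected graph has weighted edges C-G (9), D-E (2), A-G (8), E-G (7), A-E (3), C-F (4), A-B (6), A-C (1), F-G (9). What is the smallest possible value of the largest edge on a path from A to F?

4

Some routes from A to F:
A-C-F: max(1, 4) = 4
A-C-G-F: max(1, 9, 9) = 9
A-G-C-F: max(8, 9, 4) = 9
A-G-F: max(8, 9) = 9
A-E-G-C-F: max(3, 7, 9, 4) = 9
Smallest bottleneck: 4.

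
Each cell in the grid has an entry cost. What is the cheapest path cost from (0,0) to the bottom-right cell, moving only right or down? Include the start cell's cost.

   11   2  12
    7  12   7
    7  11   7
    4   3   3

Cheapest: r0c0→r1c0→r2c0→r3c0→r3c1→r3c2
  11 + 7 + 7 + 4 + 3 + 3 = 35

35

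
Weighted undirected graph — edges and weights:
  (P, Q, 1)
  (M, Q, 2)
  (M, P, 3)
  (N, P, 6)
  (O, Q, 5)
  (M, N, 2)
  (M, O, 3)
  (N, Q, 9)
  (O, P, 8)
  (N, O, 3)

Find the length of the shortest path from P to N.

5

Some routes from P to N:
P -> N: 6
P -> M -> N: 3 + 2 = 5
P -> Q -> M -> N: 1 + 2 + 2 = 5
The minimum is 5.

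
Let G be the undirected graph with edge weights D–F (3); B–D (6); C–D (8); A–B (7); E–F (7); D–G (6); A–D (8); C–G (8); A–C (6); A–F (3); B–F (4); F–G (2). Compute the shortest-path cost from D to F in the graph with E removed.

3

A few of the D→F routes:
D - A - F: 8 + 3 = 11
D - B - F: 6 + 4 = 10
D - F: 3
D - B - A - F: 6 + 7 + 3 = 16
D - G - F: 6 + 2 = 8
Shortest: 3.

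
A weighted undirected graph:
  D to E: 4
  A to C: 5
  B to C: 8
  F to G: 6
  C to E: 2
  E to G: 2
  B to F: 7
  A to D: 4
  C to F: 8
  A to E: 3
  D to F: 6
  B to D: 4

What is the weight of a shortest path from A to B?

8

Comparing a few candidate routes:
A-E-C-B: 3 + 2 + 8 = 13
A-C-B: 5 + 8 = 13
A-D-B: 4 + 4 = 8
A-E-D-B: 3 + 4 + 4 = 11
Shortest: 8.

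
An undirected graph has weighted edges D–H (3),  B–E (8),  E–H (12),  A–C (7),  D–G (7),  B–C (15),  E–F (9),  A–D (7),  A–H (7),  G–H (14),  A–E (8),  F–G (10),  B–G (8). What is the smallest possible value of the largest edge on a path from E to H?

Comparing a few candidate routes:
E-B-G-D-H: max(8, 8, 7, 3) = 8
E-F-G-D-A-H: max(9, 10, 7, 7, 7) = 10
E-A-D-H: max(8, 7, 3) = 8
E-B-G-D-A-H: max(8, 8, 7, 7, 7) = 8
E-A-H: max(8, 7) = 8
Best route has worst link 8.

8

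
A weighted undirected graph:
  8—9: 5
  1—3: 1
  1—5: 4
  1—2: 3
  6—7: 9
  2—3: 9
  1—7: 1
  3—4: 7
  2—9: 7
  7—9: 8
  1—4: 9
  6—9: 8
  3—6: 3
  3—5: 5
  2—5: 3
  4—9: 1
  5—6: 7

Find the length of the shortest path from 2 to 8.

12

A few of the 2→8 routes:
2→9→8: 7 + 5 = 12
2→1→7→9→8: 3 + 1 + 8 + 5 = 17
2→1→3→4→9→8: 3 + 1 + 7 + 1 + 5 = 17
Shortest: 12.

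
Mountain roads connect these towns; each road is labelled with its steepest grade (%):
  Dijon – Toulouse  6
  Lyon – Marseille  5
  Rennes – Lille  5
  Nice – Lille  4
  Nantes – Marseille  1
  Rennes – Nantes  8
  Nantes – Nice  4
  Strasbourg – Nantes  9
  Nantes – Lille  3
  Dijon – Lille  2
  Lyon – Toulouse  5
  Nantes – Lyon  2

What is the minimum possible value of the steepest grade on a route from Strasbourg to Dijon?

9

Comparing a few candidate routes:
Strasbourg -> Nantes -> Nice -> Lille -> Dijon: max(9, 4, 4, 2) = 9
Strasbourg -> Nantes -> Lille -> Dijon: max(9, 3, 2) = 9
Strasbourg -> Nantes -> Lyon -> Toulouse -> Dijon: max(9, 2, 5, 6) = 9
Smallest bottleneck: 9%.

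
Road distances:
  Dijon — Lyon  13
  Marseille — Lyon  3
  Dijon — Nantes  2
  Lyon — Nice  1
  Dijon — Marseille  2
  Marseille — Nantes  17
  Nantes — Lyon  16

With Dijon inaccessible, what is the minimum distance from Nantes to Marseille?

Routes from Nantes to Marseille avoiding Dijon:
Nantes→Marseille: 17
Nantes→Lyon→Marseille: 16 + 3 = 19
Shortest: 17.

17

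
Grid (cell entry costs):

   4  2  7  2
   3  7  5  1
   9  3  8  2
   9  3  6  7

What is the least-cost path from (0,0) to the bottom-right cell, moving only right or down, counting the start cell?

Best path: (0,0) → (0,1) → (0,2) → (0,3) → (1,3) → (2,3) → (3,3)
Cost: 4 + 2 + 7 + 2 + 1 + 2 + 7 = 25

25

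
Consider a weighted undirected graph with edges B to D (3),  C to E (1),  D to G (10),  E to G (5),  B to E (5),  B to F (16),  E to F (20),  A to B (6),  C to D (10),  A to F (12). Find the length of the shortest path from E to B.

5

Paths from E to B:
E - F - A - B: 20 + 12 + 6 = 38
E - F - B: 20 + 16 = 36
E - G - D - B: 5 + 10 + 3 = 18
E - C - D - B: 1 + 10 + 3 = 14
E - B: 5
Shortest: 5.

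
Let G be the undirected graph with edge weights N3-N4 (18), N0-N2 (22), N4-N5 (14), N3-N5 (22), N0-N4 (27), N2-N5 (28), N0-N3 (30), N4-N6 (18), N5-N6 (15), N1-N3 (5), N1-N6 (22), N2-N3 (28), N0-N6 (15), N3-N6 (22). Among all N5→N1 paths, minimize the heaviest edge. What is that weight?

18

A few of the N5→N1 routes:
N5 - N4 - N6 - N3 - N1: max(14, 18, 22, 5) = 22
N5 - N4 - N6 - N1: max(14, 18, 22) = 22
N5 - N6 - N4 - N3 - N1: max(15, 18, 18, 5) = 18
N5 - N4 - N3 - N6 - N1: max(14, 18, 22, 22) = 22
N5 - N4 - N3 - N1: max(14, 18, 5) = 18
Best route has worst link 18.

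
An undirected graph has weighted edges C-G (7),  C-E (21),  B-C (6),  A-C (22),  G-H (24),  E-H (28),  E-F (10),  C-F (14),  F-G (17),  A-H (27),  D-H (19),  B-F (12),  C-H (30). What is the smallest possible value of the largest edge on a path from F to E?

10

Some routes from F to E:
F-C-E: max(14, 21) = 21
F-B-C-E: max(12, 6, 21) = 21
F-G-C-E: max(17, 7, 21) = 21
F-E: max(10) = 10
The minimum achievable maximum is 10.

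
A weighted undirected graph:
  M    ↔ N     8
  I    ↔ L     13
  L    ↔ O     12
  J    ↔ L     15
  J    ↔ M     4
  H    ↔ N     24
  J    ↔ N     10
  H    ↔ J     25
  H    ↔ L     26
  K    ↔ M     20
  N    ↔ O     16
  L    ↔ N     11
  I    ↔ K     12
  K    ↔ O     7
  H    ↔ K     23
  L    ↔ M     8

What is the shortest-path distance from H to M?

29

A few of the H→M routes:
H - L - M: 26 + 8 = 34
H - N - M: 24 + 8 = 32
H - J - M: 25 + 4 = 29
H - N - L - M: 24 + 11 + 8 = 43
H - J - N - M: 25 + 10 + 8 = 43
H - N - J - M: 24 + 10 + 4 = 38
Shortest: 29.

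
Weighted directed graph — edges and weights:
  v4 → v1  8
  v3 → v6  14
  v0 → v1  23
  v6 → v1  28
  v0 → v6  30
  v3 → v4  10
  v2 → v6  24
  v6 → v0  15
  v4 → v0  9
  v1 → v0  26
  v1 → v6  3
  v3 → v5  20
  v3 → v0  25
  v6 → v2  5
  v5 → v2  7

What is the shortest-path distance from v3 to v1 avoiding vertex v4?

42

Checking several routes:
v3-v6-v0-v1: 14 + 15 + 23 = 52
v3-v6-v1: 14 + 28 = 42
v3-v0-v1: 25 + 23 = 48
Shortest: 42.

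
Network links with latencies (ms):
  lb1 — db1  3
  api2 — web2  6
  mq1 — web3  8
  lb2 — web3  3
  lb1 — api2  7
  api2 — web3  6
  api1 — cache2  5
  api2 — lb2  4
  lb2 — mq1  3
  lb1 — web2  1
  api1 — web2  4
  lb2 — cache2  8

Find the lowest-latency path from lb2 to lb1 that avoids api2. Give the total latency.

Paths from lb2 to lb1 avoiding api2:
lb2 → cache2 → api1 → web2 → lb1: 8 + 5 + 4 + 1 = 18
The minimum is 18 ms.

18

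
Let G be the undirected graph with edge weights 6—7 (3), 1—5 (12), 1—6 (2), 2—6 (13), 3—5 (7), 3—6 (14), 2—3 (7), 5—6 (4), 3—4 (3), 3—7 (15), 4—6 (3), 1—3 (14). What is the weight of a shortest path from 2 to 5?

14

A few of the 2→5 routes:
2→3→5: 7 + 7 = 14
2→3→4→6→5: 7 + 3 + 3 + 4 = 17
2→6→5: 13 + 4 = 17
Shortest: 14.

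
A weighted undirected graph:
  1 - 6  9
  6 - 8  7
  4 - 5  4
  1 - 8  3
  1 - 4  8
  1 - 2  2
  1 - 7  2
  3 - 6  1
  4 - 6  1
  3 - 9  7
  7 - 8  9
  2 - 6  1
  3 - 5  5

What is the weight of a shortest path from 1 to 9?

Checking several routes:
1→8→6→3→9: 3 + 7 + 1 + 7 = 18
1→2→6→3→9: 2 + 1 + 1 + 7 = 11
1→6→3→9: 9 + 1 + 7 = 17
1→4→6→3→9: 8 + 1 + 1 + 7 = 17
The minimum is 11.

11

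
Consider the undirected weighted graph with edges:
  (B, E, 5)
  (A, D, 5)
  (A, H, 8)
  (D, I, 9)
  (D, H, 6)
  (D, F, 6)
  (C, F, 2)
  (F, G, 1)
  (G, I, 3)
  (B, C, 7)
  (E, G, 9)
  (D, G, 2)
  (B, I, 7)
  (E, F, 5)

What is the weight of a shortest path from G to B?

Comparing a few candidate routes:
G → F → C → B: 1 + 2 + 7 = 10
G → D → F → C → B: 2 + 6 + 2 + 7 = 17
G → E → B: 9 + 5 = 14
G → I → B: 3 + 7 = 10
G → F → E → B: 1 + 5 + 5 = 11
The minimum is 10.

10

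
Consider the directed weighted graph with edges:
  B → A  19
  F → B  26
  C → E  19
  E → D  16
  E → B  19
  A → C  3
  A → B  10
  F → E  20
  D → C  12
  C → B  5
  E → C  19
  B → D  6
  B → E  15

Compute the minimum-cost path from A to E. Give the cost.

22

Candidate routes:
A-C-B-E: 3 + 5 + 15 = 23
A-B-D-C-E: 10 + 6 + 12 + 19 = 47
A-B-E: 10 + 15 = 25
A-C-E: 3 + 19 = 22
Best route has total 22.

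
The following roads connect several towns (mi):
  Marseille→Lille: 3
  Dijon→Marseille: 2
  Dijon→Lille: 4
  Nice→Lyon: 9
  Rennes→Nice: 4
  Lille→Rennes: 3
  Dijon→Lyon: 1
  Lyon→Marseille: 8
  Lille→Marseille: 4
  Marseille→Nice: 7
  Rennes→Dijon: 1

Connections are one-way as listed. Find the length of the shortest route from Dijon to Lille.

4

Candidate routes:
Dijon -> Lyon -> Marseille -> Lille: 1 + 8 + 3 = 12
Dijon -> Lille: 4
Dijon -> Marseille -> Lille: 2 + 3 = 5
The minimum is 4 mi.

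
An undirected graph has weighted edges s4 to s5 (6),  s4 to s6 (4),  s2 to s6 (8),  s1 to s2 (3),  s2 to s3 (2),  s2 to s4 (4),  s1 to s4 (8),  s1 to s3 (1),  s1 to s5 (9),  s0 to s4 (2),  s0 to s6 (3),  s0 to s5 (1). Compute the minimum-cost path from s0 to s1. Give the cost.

9

Some routes from s0 to s1:
s0→s4→s2→s1: 2 + 4 + 3 = 9
s0→s6→s4→s2→s3→s1: 3 + 4 + 4 + 2 + 1 = 14
s0→s4→s1: 2 + 8 = 10
s0→s5→s1: 1 + 9 = 10
s0→s4→s2→s3→s1: 2 + 4 + 2 + 1 = 9
s0→s6→s4→s2→s1: 3 + 4 + 4 + 3 = 14
Best route has total 9.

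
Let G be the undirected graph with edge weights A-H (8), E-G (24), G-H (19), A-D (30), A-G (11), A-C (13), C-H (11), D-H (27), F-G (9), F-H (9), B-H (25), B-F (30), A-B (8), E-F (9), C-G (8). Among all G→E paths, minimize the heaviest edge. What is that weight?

Checking several routes:
G → A → H → F → E: max(11, 8, 9, 9) = 11
G → C → H → F → E: max(8, 11, 9, 9) = 11
G → F → E: max(9, 9) = 9
G → C → A → H → F → E: max(8, 13, 8, 9, 9) = 13
Smallest bottleneck: 9.

9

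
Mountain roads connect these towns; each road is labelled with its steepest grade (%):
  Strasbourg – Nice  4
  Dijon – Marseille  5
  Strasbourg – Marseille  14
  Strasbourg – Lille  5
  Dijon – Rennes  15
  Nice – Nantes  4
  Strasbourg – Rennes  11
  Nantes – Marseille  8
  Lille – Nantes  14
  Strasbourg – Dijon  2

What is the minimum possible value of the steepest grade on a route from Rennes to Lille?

11

Some routes from Rennes to Lille:
Rennes - Strasbourg - Marseille - Nantes - Lille: max(11, 14, 8, 14) = 14
Rennes - Strasbourg - Lille: max(11, 5) = 11
Rennes - Strasbourg - Dijon - Marseille - Nantes - Lille: max(11, 2, 5, 8, 14) = 14
Best route has worst link 11%.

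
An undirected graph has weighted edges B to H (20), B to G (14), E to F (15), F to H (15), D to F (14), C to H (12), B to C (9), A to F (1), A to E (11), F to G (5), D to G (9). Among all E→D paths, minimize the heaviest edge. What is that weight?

11

A few of the E→D routes:
E - A - F - G - D: max(11, 1, 5, 9) = 11
E - A - F - D: max(11, 1, 14) = 14
E - A - F - H - C - B - G - D: max(11, 1, 15, 12, 9, 14, 9) = 15
Smallest bottleneck: 11.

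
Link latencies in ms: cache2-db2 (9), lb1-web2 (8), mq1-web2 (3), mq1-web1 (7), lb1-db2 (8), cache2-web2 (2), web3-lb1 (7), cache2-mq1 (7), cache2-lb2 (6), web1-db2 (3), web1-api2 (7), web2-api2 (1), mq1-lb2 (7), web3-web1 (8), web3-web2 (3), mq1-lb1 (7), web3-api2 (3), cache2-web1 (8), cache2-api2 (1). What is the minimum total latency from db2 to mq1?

10

A few of the db2→mq1 routes:
db2 -> cache2 -> web2 -> mq1: 9 + 2 + 3 = 14
db2 -> web1 -> mq1: 3 + 7 = 10
db2 -> web1 -> api2 -> web2 -> mq1: 3 + 7 + 1 + 3 = 14
db2 -> cache2 -> api2 -> web2 -> mq1: 9 + 1 + 1 + 3 = 14
The minimum is 10 ms.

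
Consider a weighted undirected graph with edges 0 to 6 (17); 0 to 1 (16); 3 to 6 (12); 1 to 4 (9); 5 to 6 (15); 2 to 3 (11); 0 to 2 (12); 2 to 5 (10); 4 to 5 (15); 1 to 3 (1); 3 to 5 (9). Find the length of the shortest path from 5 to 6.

Checking several routes:
5→6: 15
5→2→3→6: 10 + 11 + 12 = 33
5→3→6: 9 + 12 = 21
Best route has total 15.

15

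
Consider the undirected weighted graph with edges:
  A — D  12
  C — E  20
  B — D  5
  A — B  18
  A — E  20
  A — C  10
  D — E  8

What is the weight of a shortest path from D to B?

Paths from D to B:
D-E-C-A-B: 8 + 20 + 10 + 18 = 56
D-E-A-B: 8 + 20 + 18 = 46
D-B: 5
D-A-B: 12 + 18 = 30
Best route has total 5.

5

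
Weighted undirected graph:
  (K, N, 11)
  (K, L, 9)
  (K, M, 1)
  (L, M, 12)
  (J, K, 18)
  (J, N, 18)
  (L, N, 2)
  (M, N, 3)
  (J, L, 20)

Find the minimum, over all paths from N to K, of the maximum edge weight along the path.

3

A few of the N→K routes:
N→L→K: max(2, 9) = 9
N→K: max(11) = 11
N→L→M→K: max(2, 12, 1) = 12
N→M→L→K: max(3, 12, 9) = 12
N→M→K: max(3, 1) = 3
Smallest bottleneck: 3.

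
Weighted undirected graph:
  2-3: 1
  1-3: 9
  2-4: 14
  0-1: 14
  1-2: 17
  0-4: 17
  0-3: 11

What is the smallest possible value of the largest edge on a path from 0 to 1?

A few of the 0→1 routes:
0→1: max(14) = 14
0→3→1: max(11, 9) = 11
0→3→2→1: max(11, 1, 17) = 17
The minimum achievable maximum is 11.

11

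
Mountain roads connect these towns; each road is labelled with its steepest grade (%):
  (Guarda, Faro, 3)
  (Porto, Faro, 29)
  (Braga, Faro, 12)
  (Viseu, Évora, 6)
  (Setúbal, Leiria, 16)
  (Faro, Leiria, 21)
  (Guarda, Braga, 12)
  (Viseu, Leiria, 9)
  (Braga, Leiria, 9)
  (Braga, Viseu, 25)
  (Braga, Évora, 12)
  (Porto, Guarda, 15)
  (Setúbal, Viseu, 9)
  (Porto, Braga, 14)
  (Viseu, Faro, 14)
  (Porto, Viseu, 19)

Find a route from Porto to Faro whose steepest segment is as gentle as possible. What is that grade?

Checking several routes:
Porto→Braga→Évora→Viseu→Faro: max(14, 12, 6, 14) = 14
Porto→Braga→Faro: max(14, 12) = 14
Porto→Braga→Guarda→Faro: max(14, 12, 3) = 14
The minimum achievable maximum is 14%.

14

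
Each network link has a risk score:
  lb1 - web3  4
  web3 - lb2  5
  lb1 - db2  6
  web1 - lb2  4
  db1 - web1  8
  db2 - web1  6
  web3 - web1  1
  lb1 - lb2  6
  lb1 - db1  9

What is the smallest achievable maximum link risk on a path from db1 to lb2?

A few of the db1→lb2 routes:
db1 -> web1 -> db2 -> lb1 -> web3 -> lb2: max(8, 6, 6, 4, 5) = 8
db1 -> web1 -> db2 -> lb1 -> lb2: max(8, 6, 6, 6) = 8
db1 -> web1 -> web3 -> lb1 -> lb2: max(8, 1, 4, 6) = 8
db1 -> web1 -> lb2: max(8, 4) = 8
db1 -> web1 -> web3 -> lb2: max(8, 1, 5) = 8
The minimum achievable maximum is 8.

8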